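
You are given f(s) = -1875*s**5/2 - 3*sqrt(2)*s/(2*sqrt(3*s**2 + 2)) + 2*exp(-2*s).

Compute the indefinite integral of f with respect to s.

The integrand splits into summands that can be handled one at a time.
Check: d/ds[-625*s**6/4 - sqrt(3*s**2/2 + 1) - exp(-2*s)] = (-1875*s**5*sqrt(3*s**2 + 2)*exp(2*s) - 3*sqrt(2)*s*exp(2*s) + 4*sqrt(3*s**2 + 2))*exp(-2*s)/(2*sqrt(3*s**2 + 2)), which equals f(s).

F(s) = -625*s**6/4 - sqrt(3*s**2/2 + 1) - exp(-2*s) + C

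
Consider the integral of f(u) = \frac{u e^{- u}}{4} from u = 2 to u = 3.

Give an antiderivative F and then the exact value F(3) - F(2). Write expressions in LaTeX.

Antiderivative: F(u) = - \frac{\left(u + 1\right) e^{- u}}{4}; value = - \frac{1}{e^{3}} + \frac{3}{4 e^{2}}

f has the shape v'r + vr' for v = - \frac{u}{4} - \frac{1}{4} and r = e^{- u} — it is the derivative of the product v*r.
F(u) = - \frac{\left(u + 1\right) e^{- u}}{4} is an antiderivative of f.
Check: d/du[- \frac{\left(u + 1\right) e^{- u}}{4}] = \frac{u e^{- u}}{4} = f(u).
F(3) = - \frac{1}{e^{3}}; F(2) = - \frac{3}{4 e^{2}}.
Integral = F(3) - F(2) = - \frac{1}{e^{3}} + \frac{3}{4 e^{2}}.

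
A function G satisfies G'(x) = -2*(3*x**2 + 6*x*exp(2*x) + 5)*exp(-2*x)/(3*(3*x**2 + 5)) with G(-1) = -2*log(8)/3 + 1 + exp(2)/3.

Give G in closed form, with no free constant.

G(x) = -2*log(3*x**2 + 5)/3 + 1 + exp(-2*x)/3

The proposed G(x) is checked by its d/dx: the result must match the given G'(x).
A general antiderivative is -2*log(3*x**2 + 5)/3 + exp(-2*x)/3 + C.
The condition gives C = -2*log(8)/3 + 1 + exp(2)/3 - (-2*log(8)/3 + exp(2)/3) = 1.
So G(x) = -2*log(3*x**2 + 5)/3 + 1 + exp(-2*x)/3.
Check: d/dx[-2*log(3*x**2 + 5)/3 + 1 + exp(-2*x)/3] = (-6*x**2 - 12*x*exp(2*x) - 10)/(9*x**2*exp(2*x) + 15*exp(2*x)), which equals G'(x).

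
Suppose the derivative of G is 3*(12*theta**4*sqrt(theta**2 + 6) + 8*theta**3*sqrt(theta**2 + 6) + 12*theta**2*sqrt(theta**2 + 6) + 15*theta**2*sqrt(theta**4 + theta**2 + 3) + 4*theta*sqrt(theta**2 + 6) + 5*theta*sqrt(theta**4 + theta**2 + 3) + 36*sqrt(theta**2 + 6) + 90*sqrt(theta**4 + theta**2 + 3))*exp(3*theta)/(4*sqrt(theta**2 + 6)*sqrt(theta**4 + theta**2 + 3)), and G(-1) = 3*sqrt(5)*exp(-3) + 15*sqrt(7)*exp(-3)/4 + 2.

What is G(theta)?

G'(theta) has the shape u'v + uv' for u = 15*sqrt(theta**2 + 6)/4 + 3*sqrt(theta**4 + theta**2 + 3) and v = exp(3*theta) — it is the derivative of the product u*v.
A general antiderivative is 3*(5*sqrt(theta**2 + 6)/2 + 2*sqrt(theta**4 + theta**2 + 3))*exp(3*theta)/2 + C.
The condition gives C = 3*sqrt(5)*exp(-3) + 15*sqrt(7)*exp(-3)/4 + 2 - (3*sqrt(5)*exp(-3) + 15*sqrt(7)*exp(-3)/4) = 2.
So G(theta) = 15*sqrt(theta**2 + 6)*exp(3*theta)/4 + 3*sqrt(theta**4 + theta**2 + 3)*exp(3*theta) + 2.
Check: d/dtheta[15*sqrt(theta**2 + 6)*exp(3*theta)/4 + 3*sqrt(theta**4 + theta**2 + 3)*exp(3*theta) + 2] = (36*theta**4*sqrt(theta**2 + 6)*exp(3*theta) + 24*theta**3*sqrt(theta**2 + 6)*exp(3*theta) + 36*theta**2*sqrt(theta**2 + 6)*exp(3*theta) + 45*theta**2*sqrt(theta**4 + theta**2 + 3)*exp(3*theta) + 12*theta*sqrt(theta**2 + 6)*exp(3*theta) + 15*theta*sqrt(theta**4 + theta**2 + 3)*exp(3*theta) + 108*sqrt(theta**2 + 6)*exp(3*theta) + 270*sqrt(theta**4 + theta**2 + 3)*exp(3*theta))/(4*sqrt(theta**2 + 6)*sqrt(theta**4 + theta**2 + 3)), which equals G'(theta).

G(theta) = 15*sqrt(theta**2 + 6)*exp(3*theta)/4 + 3*sqrt(theta**4 + theta**2 + 3)*exp(3*theta) + 2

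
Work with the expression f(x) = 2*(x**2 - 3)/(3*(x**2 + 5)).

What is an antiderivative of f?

An antiderivative is F(x) = 2*x/3 - 16*sqrt(5)*atan(sqrt(5)*x/5)/15.

Recover f(x) by differentiating a candidate F(x); any mismatch rules it out.
Check: d/dx[2*x/3 - 16*sqrt(5)*atan(sqrt(5)*x/5)/15] = (2*x**2 - 6)/(3*x**2 + 15), which equals f(x).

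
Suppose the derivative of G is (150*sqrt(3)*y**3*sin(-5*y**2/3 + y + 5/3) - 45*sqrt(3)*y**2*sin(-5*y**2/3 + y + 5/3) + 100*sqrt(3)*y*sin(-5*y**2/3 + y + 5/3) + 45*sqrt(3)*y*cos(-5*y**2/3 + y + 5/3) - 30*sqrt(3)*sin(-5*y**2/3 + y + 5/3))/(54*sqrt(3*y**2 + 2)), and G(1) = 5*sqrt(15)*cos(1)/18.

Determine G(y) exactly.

G'(y) has the shape u'v + uv' for u = 5*sqrt(y**2 + 2/3)/6 and v = cos(-5*y**2/3 + y + 5/3) — it is the derivative of the product u*v.
A general antiderivative is 5*sqrt(y**2 + 2/3)*cos(-5*y**2/3 + y + 5/3)/6 + C.
The condition gives C = 5*sqrt(15)*cos(1)/18 - (5*sqrt(15)*cos(1)/18) = 0.
So G(y) = 5*sqrt(3)*sqrt(3*y**2 + 2)*cos(-5*y**2/3 + y + 5/3)/18.
Check: d/dy[5*sqrt(3)*sqrt(3*y**2 + 2)*cos(-5*y**2/3 + y + 5/3)/18] = (150*sqrt(3)*y**3*sin(-5*y**2/3 + y + 5/3) - 45*sqrt(3)*y**2*sin(-5*y**2/3 + y + 5/3) + 100*sqrt(3)*y*sin(-5*y**2/3 + y + 5/3) + 45*sqrt(3)*y*cos(-5*y**2/3 + y + 5/3) - 30*sqrt(3)*sin(-5*y**2/3 + y + 5/3))/(54*sqrt(3*y**2 + 2)) = G'(y).

G(y) = 5*sqrt(3)*sqrt(3*y**2 + 2)*cos(-5*y**2/3 + y + 5/3)/18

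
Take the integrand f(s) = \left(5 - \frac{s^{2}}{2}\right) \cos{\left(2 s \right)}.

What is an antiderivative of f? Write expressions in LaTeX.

An antiderivative is F(s) = - \frac{2 s^{2} \sin{\left(2 s \right)} + 2 s \cos{\left(2 s \right)} - 21 \sin{\left(2 s \right)}}{8}.

Check any antiderivative F(s) by computing F'(s) and comparing it with f(s).
Check: d/ds[- \frac{2 s^{2} \sin{\left(2 s \right)} + 2 s \cos{\left(2 s \right)} - 21 \sin{\left(2 s \right)}}{8}] = - \frac{s^{2} \cos{\left(2 s \right)}}{2} + 5 \cos{\left(2 s \right)}, which equals f(s).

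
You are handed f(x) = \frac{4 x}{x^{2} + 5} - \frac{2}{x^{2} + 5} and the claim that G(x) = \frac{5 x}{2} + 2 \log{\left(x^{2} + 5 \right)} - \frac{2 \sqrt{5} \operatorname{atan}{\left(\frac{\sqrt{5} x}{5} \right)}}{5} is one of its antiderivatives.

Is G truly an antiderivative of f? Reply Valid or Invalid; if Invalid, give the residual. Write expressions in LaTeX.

d/dx[G] = \frac{5 x^{2} + 8 x + 21}{2 x^{2} + 10}
d/dx[G] - f(x) = \frac{5}{2} != 0.

Invalid: d/dx[G] - f = \frac{5}{2}, which is not 0.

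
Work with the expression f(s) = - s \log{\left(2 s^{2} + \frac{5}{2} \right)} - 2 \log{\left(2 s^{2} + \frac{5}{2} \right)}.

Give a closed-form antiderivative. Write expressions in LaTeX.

An antiderivative is F(s) = \frac{4 s^{2} + 4 s \left(- s - 4\right) \log{\left(2 s^{2} + \frac{5}{2} \right)} + 32 s - 5 \log{\left(s^{2} + \frac{5}{4} \right)} - 16 \sqrt{5} \operatorname{atan}{\left(\frac{2 \sqrt{5} s}{5} \right)}}{8}.

Integrate term by term and add the pieces.
Check: d/ds[\frac{4 s^{2} + 4 s \left(- s - 4\right) \log{\left(2 s^{2} + \frac{5}{2} \right)} + 32 s - 5 \log{\left(s^{2} + \frac{5}{4} \right)} - 16 \sqrt{5} \operatorname{atan}{\left(\frac{2 \sqrt{5} s}{5} \right)}}{8}] = - s \log{\left(2 s^{2} + \frac{5}{2} \right)} - 2 \log{\left(2 s^{2} + \frac{5}{2} \right)} = f(s).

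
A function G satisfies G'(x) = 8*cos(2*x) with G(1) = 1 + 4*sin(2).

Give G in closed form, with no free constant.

Whatever form G(x) takes, its d/dx must return the stated G'(x).
A general antiderivative is 4*sin(2*x) + C.
The condition gives C = 1 + 4*sin(2) - (4*sin(2)) = 1.
So G(x) = 4*sin(2*x) + 1.
Check: d/dx[4*sin(2*x) + 1] = 8*cos(2*x) = G'(x).

G(x) = 4*sin(2*x) + 1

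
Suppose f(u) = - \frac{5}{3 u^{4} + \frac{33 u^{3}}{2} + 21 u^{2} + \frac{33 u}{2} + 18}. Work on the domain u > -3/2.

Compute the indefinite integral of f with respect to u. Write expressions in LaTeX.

The denominator factors as 3 \left(u + 4\right) \left(2 u + 3\right) \left(u^{2} + 1\right); partial fractions split f into directly integrable pieces: \frac{10 \left(11 u - 10\right)}{663 \left(u^{2} + 1\right)} - \frac{16}{39 \left(2 u + 3\right)} + \frac{2}{51 \left(u + 4\right)}.
Check: d/du[- \frac{8 \log{\left(u + \frac{3}{2} \right)}}{39} + \frac{2 \log{\left(u + 4 \right)}}{51} + \frac{55 \log{\left(u^{2} + 1 \right)}}{663} - \frac{100 \operatorname{atan}{\left(u \right)}}{663}] = - \frac{10}{6 u^{4} + 33 u^{3} + 42 u^{2} + 33 u + 36}, which equals f(u).

F(u) = - \frac{8 \log{\left(u + \frac{3}{2} \right)}}{39} + \frac{2 \log{\left(u + 4 \right)}}{51} + \frac{55 \log{\left(u^{2} + 1 \right)}}{663} - \frac{100 \operatorname{atan}{\left(u \right)}}{663} + C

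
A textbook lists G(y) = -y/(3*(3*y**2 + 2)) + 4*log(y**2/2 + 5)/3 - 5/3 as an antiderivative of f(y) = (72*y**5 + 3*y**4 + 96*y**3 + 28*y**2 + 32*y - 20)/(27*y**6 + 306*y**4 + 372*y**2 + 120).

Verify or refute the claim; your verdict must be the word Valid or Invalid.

Valid - differentiating G returns exactly f.

d/dy[G] = (72*y**5 + 3*y**4 + 96*y**3 + 28*y**2 + 32*y - 20)/(27*y**6 + 306*y**4 + 372*y**2 + 120)
This equals f(y) exactly, so the claim holds.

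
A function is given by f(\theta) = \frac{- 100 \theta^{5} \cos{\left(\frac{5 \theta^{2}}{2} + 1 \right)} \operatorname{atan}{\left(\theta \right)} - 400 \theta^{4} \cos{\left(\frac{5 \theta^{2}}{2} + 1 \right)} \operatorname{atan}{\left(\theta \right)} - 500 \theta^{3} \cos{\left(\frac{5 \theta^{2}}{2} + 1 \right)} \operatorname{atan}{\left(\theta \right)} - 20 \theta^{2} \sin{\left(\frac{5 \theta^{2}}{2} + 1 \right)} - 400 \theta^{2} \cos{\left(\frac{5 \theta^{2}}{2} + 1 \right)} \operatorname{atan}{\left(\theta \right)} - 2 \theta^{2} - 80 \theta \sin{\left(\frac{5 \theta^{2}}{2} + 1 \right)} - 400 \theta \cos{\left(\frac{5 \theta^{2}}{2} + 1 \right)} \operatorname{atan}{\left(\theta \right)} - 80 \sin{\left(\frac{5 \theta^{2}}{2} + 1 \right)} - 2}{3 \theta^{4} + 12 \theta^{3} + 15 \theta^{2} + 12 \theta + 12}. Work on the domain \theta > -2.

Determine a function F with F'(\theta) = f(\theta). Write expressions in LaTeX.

An antiderivative is F(\theta) = \frac{- 20 \theta \sin{\left(\frac{5 \theta^{2}}{2} + 1 \right)} \operatorname{atan}{\left(\theta \right)} - 40 \sin{\left(\frac{5 \theta^{2}}{2} + 1 \right)} \operatorname{atan}{\left(\theta \right)} + 2}{3 \theta + 6}.

An antiderivative F(\theta) passes only if d/d\theta[F] lands on f(\theta) exactly.
Check: d/d\theta[\frac{- 20 \theta \sin{\left(\frac{5 \theta^{2}}{2} + 1 \right)} \operatorname{atan}{\left(\theta \right)} - 40 \sin{\left(\frac{5 \theta^{2}}{2} + 1 \right)} \operatorname{atan}{\left(\theta \right)} + 2}{3 \theta + 6}] = \frac{- 100 \theta^{5} \cos{\left(\frac{5 \theta^{2}}{2} + 1 \right)} \operatorname{atan}{\left(\theta \right)} - 400 \theta^{4} \cos{\left(\frac{5 \theta^{2}}{2} + 1 \right)} \operatorname{atan}{\left(\theta \right)} - 500 \theta^{3} \cos{\left(\frac{5 \theta^{2}}{2} + 1 \right)} \operatorname{atan}{\left(\theta \right)} - 20 \theta^{2} \sin{\left(\frac{5 \theta^{2}}{2} + 1 \right)} - 400 \theta^{2} \cos{\left(\frac{5 \theta^{2}}{2} + 1 \right)} \operatorname{atan}{\left(\theta \right)} - 2 \theta^{2} - 80 \theta \sin{\left(\frac{5 \theta^{2}}{2} + 1 \right)} - 400 \theta \cos{\left(\frac{5 \theta^{2}}{2} + 1 \right)} \operatorname{atan}{\left(\theta \right)} - 80 \sin{\left(\frac{5 \theta^{2}}{2} + 1 \right)} - 2}{3 \theta^{4} + 12 \theta^{3} + 15 \theta^{2} + 12 \theta + 12} = f(\theta).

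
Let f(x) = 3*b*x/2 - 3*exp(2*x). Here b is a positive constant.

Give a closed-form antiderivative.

An antiderivative is F(x) = 3*(b*x**2 - 2*exp(2*x))/4.

The integrand splits into summands that can be handled one at a time.
Check: d/dx[3*(b*x**2 - 2*exp(2*x))/4] = 3*b*x/2 - 3*exp(2*x) = f(x).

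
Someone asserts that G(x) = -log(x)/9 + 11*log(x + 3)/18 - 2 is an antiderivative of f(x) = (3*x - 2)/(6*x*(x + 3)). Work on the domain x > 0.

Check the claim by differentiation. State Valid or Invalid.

Valid - differentiating G returns exactly f.

d/dx[G] = (3*x - 2)/(6*x**2 + 18*x)
This equals f(x) exactly, so the claim holds.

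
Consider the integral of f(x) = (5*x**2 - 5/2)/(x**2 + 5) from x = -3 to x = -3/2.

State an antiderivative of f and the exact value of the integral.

Antiderivative: F(x) = (10*x - 11*sqrt(5)*atan(sqrt(5)*x/5))/2; value = -11*sqrt(5)*atan(3*sqrt(5)/5)/2 + 11*sqrt(5)*atan(3*sqrt(5)/10)/2 + 15/2

Check any antiderivative F(x) by computing F'(x) and comparing it with f(x).
F(x) = (10*x - 11*sqrt(5)*atan(sqrt(5)*x/5))/2 is an antiderivative of f.
Check: d/dx[(10*x - 11*sqrt(5)*atan(sqrt(5)*x/5))/2] = (10*x**2 - 5)/(2*x**2 + 10), which equals f(x).
F(-3/2) = -15/2 + 11*sqrt(5)*atan(3*sqrt(5)/10)/2; F(-3) = -15 + 11*sqrt(5)*atan(3*sqrt(5)/5)/2.
Integral = F(-3/2) - F(-3) = -11*sqrt(5)*atan(3*sqrt(5)/5)/2 + 11*sqrt(5)*atan(3*sqrt(5)/10)/2 + 15/2.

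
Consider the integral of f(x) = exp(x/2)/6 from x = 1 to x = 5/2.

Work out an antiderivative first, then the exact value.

Antiderivative: F(x) = exp(x/2)/3; value = -exp(1/2)/3 + exp(5/4)/3

Recover f(x) by differentiating a candidate F(x); any mismatch rules it out.
F(x) = exp(x/2)/3 is an antiderivative of f.
Check: d/dx[exp(x/2)/3] = exp(x/2)/6 = f(x).
F(5/2) = exp(5/4)/3; F(1) = exp(1/2)/3.
Integral = F(5/2) - F(1) = -exp(1/2)/3 + exp(5/4)/3.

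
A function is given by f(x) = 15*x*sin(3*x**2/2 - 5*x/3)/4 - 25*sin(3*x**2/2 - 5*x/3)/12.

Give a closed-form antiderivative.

The substitution u = 3*x**2/2 - 5*x/3 works: f is exactly (dF/du)*(du/dx) for that inner function.
Check: d/dx[-5*cos(3*x**2/2 - 5*x/3)/4] = 15*x*sin(3*x**2/2 - 5*x/3)/4 - 25*sin(3*x**2/2 - 5*x/3)/12 = f(x).

An antiderivative is F(x) = -5*cos(3*x**2/2 - 5*x/3)/4.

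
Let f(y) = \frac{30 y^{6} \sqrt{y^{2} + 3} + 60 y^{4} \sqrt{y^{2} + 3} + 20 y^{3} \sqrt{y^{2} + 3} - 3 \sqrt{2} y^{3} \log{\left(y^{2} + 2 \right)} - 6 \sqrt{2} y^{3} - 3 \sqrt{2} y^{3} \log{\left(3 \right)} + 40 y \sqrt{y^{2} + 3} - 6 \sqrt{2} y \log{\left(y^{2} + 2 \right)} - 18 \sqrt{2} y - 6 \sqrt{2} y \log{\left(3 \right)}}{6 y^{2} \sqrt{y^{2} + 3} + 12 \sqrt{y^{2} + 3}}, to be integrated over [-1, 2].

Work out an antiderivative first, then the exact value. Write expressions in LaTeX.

Antiderivative: F(y) = \frac{6 y^{5} + 10 y^{2} - 3 \sqrt{2} \sqrt{y^{2} + 3} \log{\left(3 y^{2} + 6 \right)} - 15}{6}; value = - \frac{\sqrt{14} \log{\left(18 \right)}}{2} + \sqrt{2} \log{\left(9 \right)} + 38

Check any antiderivative F(y) by computing F'(y) and comparing it with f(y).
F(y) = \frac{6 y^{5} + 10 y^{2} - 3 \sqrt{2} \sqrt{y^{2} + 3} \log{\left(3 y^{2} + 6 \right)} - 15}{6} is an antiderivative of f.
Check: d/dy[\frac{6 y^{5} + 10 y^{2} - 3 \sqrt{2} \sqrt{y^{2} + 3} \log{\left(3 y^{2} + 6 \right)} - 15}{6}] = \frac{30 y^{6} \sqrt{y^{2} + 3} + 60 y^{4} \sqrt{y^{2} + 3} + 20 y^{3} \sqrt{y^{2} + 3} - 3 \sqrt{2} y^{3} \log{\left(y^{2} + 2 \right)} - 6 \sqrt{2} y^{3} - 3 \sqrt{2} y^{3} \log{\left(3 \right)} + 40 y \sqrt{y^{2} + 3} - 6 \sqrt{2} y \log{\left(y^{2} + 2 \right)} - 18 \sqrt{2} y - 6 \sqrt{2} y \log{\left(3 \right)}}{6 y^{2} \sqrt{y^{2} + 3} + 12 \sqrt{y^{2} + 3}} = f(y).
F(2) = - \frac{\sqrt{14} \log{\left(18 \right)}}{2} + \frac{217}{6}; F(-1) = - \sqrt{2} \log{\left(9 \right)} - \frac{11}{6}.
Integral = F(2) - F(-1) = - \frac{\sqrt{14} \log{\left(18 \right)}}{2} + \sqrt{2} \log{\left(9 \right)} + 38.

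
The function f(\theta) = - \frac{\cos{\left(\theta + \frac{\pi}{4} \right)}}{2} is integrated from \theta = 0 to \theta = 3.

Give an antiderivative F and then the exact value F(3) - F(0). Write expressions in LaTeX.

Antiderivative: F(\theta) = - \frac{\sin{\left(\theta + \frac{\pi}{4} \right)}}{2}; value = - \frac{\sin{\left(\frac{\pi}{4} + 3 \right)}}{2} + \frac{\sqrt{2}}{4}

Any candidate F(\theta) must reproduce f(\theta) exactly when differentiated.
F(\theta) = - \frac{\sin{\left(\theta + \frac{\pi}{4} \right)}}{2} is an antiderivative of f.
Check: d/d\theta[- \frac{\sin{\left(\theta + \frac{\pi}{4} \right)}}{2}] = - \frac{\cos{\left(\theta + \frac{\pi}{4} \right)}}{2} = f(\theta).
F(3) = - \frac{\sin{\left(\frac{\pi}{4} + 3 \right)}}{2}; F(0) = - \frac{\sqrt{2}}{4}.
Integral = F(3) - F(0) = - \frac{\sin{\left(\frac{\pi}{4} + 3 \right)}}{2} + \frac{\sqrt{2}}{4}.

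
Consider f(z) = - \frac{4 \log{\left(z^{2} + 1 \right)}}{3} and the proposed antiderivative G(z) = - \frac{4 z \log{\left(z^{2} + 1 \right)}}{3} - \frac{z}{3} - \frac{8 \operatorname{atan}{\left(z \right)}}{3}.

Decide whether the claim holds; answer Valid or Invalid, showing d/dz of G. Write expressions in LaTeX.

Invalid: d/dz[G] - f = -3, which is not 0.

d/dz[G] = - \frac{4 \log{\left(z^{2} + 1 \right)}}{3} - 3
d/dz[G] - f(z) = -3 != 0.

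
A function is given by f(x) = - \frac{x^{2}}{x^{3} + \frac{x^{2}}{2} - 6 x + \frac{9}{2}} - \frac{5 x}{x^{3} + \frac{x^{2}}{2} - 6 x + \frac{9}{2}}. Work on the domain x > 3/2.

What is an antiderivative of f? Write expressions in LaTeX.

The denominator factors as \left(x - 1\right) \left(x + 3\right) \left(2 x - 3\right); partial fractions split f into directly integrable pieces: - \frac{26}{3 \left(2 x - 3\right)} + \frac{1}{3 \left(x + 3\right)} + \frac{3}{x - 1}.
Check: d/dx[\frac{- 13 \log{\left(x - \frac{3}{2} \right)} + 9 \log{\left(x - 1 \right)} + \log{\left(x + 3 \right)}}{3}] = \frac{- 2 x^{2} - 10 x}{2 x^{3} + x^{2} - 12 x + 9}, which equals f(x).

An antiderivative is F(x) = \frac{- 13 \log{\left(x - \frac{3}{2} \right)} + 9 \log{\left(x - 1 \right)} + \log{\left(x + 3 \right)}}{3}.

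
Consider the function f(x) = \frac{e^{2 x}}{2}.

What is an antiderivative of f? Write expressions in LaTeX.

An antiderivative is F(x) = \frac{e^{2 x}}{4}.

Differentiate the proposed F(x) back; it has to land on f(x) exactly.
Check: d/dx[\frac{e^{2 x}}{4}] = \frac{e^{2 x}}{2} = f(x).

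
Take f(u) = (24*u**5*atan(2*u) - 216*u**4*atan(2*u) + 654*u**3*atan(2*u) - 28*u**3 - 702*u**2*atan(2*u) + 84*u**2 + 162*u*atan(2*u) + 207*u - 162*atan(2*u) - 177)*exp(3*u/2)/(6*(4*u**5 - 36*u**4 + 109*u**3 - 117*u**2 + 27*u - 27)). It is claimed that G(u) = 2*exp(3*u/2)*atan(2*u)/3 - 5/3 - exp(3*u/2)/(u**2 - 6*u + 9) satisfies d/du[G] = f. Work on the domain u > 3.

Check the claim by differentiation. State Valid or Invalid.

Valid - the claim checks out under differentiation.

d/du[G] = (24*u**5*exp(3*u/2)*atan(2*u) - 216*u**4*exp(3*u/2)*atan(2*u) + 654*u**3*exp(3*u/2)*atan(2*u) - 28*u**3*exp(3*u/2) - 702*u**2*exp(3*u/2)*atan(2*u) + 84*u**2*exp(3*u/2) + 162*u*exp(3*u/2)*atan(2*u) + 207*u*exp(3*u/2) - 162*exp(3*u/2)*atan(2*u) - 177*exp(3*u/2))/(24*u**5 - 216*u**4 + 654*u**3 - 702*u**2 + 162*u - 162)
This equals f(u) exactly, so the claim holds.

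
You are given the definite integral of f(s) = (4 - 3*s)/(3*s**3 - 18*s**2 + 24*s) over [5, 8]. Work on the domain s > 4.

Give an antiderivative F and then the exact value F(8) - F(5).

Factor the denominator (3*s*(s - 4)*(s - 2)) and decompose: f = 1/(6*(s - 2)) - 1/(3*(s - 4)) + 1/(6*s); each piece integrates to a log, atan, or power term.
F(s) = -log(s - 4)/3 + log(s**2 - 2*s)/6 is an antiderivative of f.
Check: d/ds[-log(s - 4)/3 + log(s**2 - 2*s)/6] = (4 - 3*s)/(3*s**3 - 18*s**2 + 24*s) = f(s).
F(8) = -log(4)/3 + log(48)/6; F(5) = log(15)/6.
Integral = F(8) - F(5) = -log(4)/3 - log(15)/6 + log(48)/6.

Antiderivative: F(s) = -log(s - 4)/3 + log(s**2 - 2*s)/6; value = -log(4)/3 - log(15)/6 + log(48)/6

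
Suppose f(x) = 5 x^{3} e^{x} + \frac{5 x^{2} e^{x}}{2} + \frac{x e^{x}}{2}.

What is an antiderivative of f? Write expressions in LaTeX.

f has the shape u'v + uv' for u = 5 x^{3} - \frac{25 x^{2}}{2} + \frac{51 x}{2} - \frac{51}{2} and v = e^{x} — it is the derivative of the product u*v.
Check: d/dx[5 x^{3} e^{x} - \frac{25 x^{2} e^{x}}{2} + \frac{51 x e^{x}}{2} - \frac{51 e^{x}}{2}] = 5 x^{3} e^{x} + \frac{5 x^{2} e^{x}}{2} + \frac{x e^{x}}{2} = f(x).

An antiderivative is F(x) = 5 x^{3} e^{x} - \frac{25 x^{2} e^{x}}{2} + \frac{51 x e^{x}}{2} - \frac{51 e^{x}}{2}.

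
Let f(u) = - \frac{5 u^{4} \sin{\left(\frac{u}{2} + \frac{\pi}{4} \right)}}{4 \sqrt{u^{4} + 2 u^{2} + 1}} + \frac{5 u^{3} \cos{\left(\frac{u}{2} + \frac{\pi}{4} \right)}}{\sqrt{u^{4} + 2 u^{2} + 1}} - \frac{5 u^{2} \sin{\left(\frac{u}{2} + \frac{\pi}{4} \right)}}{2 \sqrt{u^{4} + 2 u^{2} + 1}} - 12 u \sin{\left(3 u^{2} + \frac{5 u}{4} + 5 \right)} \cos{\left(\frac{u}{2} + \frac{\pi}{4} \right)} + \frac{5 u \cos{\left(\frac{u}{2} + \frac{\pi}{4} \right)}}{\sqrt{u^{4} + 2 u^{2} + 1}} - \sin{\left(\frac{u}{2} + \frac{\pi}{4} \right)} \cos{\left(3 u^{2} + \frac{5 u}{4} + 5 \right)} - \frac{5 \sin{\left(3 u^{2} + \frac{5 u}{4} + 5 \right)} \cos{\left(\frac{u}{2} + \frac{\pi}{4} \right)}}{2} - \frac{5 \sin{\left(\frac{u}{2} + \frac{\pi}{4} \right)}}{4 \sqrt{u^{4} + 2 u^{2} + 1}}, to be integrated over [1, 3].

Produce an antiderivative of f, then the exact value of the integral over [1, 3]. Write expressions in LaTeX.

Antiderivative: F(u) = \frac{5 \sqrt{u^{4} + 2 u^{2} + 1} \cos{\left(\frac{u}{2} + \frac{\pi}{4} \right)}}{2} + 2 \cos{\left(\frac{u}{2} + \frac{\pi}{4} \right)} \cos{\left(3 u^{2} + \frac{5 u}{4} + 5 \right)}; value = 25 \cos{\left(\frac{\pi}{4} + \frac{3}{2} \right)} - 5 \cos{\left(\frac{1}{2} + \frac{\pi}{4} \right)} + 2 \cos{\left(\frac{143}{4} \right)} \cos{\left(\frac{\pi}{4} + \frac{3}{2} \right)} - 2 \cos{\left(\frac{37}{4} \right)} \cos{\left(\frac{1}{2} + \frac{\pi}{4} \right)}

Recognize the product-rule pattern: f = v'r + vr' with v = \frac{5 \sqrt{u^{4} + 2 u^{2} + 1}}{2} + 2 \cos{\left(3 u^{2} + \frac{5 u}{4} + 5 \right)}, r = \cos{\left(\frac{u}{2} + \frac{\pi}{4} \right)}, so integration by parts undoes it.
F(u) = \frac{5 \sqrt{u^{4} + 2 u^{2} + 1} \cos{\left(\frac{u}{2} + \frac{\pi}{4} \right)}}{2} + 2 \cos{\left(\frac{u}{2} + \frac{\pi}{4} \right)} \cos{\left(3 u^{2} + \frac{5 u}{4} + 5 \right)} is an antiderivative of f.
Check: d/du[\frac{5 \sqrt{u^{4} + 2 u^{2} + 1} \cos{\left(\frac{u}{2} + \frac{\pi}{4} \right)}}{2} + 2 \cos{\left(\frac{u}{2} + \frac{\pi}{4} \right)} \cos{\left(3 u^{2} + \frac{5 u}{4} + 5 \right)}] = \frac{- 5 u^{4} \sin{\left(\frac{u}{2} + \frac{\pi}{4} \right)} + 20 u^{3} \cos{\left(\frac{u}{2} + \frac{\pi}{4} \right)} - 10 u^{2} \sin{\left(\frac{u}{2} + \frac{\pi}{4} \right)} - 48 u \sqrt{u^{4} + 2 u^{2} + 1} \sin{\left(3 u^{2} + \frac{5 u}{4} + 5 \right)} \cos{\left(\frac{u}{2} + \frac{\pi}{4} \right)} + 20 u \cos{\left(\frac{u}{2} + \frac{\pi}{4} \right)} - 4 \sqrt{u^{4} + 2 u^{2} + 1} \sin{\left(\frac{u}{2} + \frac{\pi}{4} \right)} \cos{\left(3 u^{2} + \frac{5 u}{4} + 5 \right)} - 10 \sqrt{u^{4} + 2 u^{2} + 1} \sin{\left(3 u^{2} + \frac{5 u}{4} + 5 \right)} \cos{\left(\frac{u}{2} + \frac{\pi}{4} \right)} - 5 \sin{\left(\frac{u}{2} + \frac{\pi}{4} \right)}}{4 \sqrt{u^{4} + 2 u^{2} + 1}}, which equals f(u).
F(3) = 25 \cos{\left(\frac{\pi}{4} + \frac{3}{2} \right)} + 2 \cos{\left(\frac{143}{4} \right)} \cos{\left(\frac{\pi}{4} + \frac{3}{2} \right)}; F(1) = 2 \cos{\left(\frac{37}{4} \right)} \cos{\left(\frac{1}{2} + \frac{\pi}{4} \right)} + 5 \cos{\left(\frac{1}{2} + \frac{\pi}{4} \right)}.
Integral = F(3) - F(1) = 25 \cos{\left(\frac{\pi}{4} + \frac{3}{2} \right)} - 5 \cos{\left(\frac{1}{2} + \frac{\pi}{4} \right)} + 2 \cos{\left(\frac{143}{4} \right)} \cos{\left(\frac{\pi}{4} + \frac{3}{2} \right)} - 2 \cos{\left(\frac{37}{4} \right)} \cos{\left(\frac{1}{2} + \frac{\pi}{4} \right)}.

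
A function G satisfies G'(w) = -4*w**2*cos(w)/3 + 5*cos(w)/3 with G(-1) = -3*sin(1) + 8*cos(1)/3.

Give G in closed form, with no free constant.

G(w) = -4*w**2*sin(w)/3 - 8*w*cos(w)/3 + 13*sin(w)/3

The integrand splits into summands that can be handled one at a time.
A general antiderivative is -4*w**2*sin(w)/3 - 8*w*cos(w)/3 + 13*sin(w)/3 + C.
The condition gives C = -3*sin(1) + 8*cos(1)/3 - (-3*sin(1) + 8*cos(1)/3) = 0.
So G(w) = -4*w**2*sin(w)/3 - 8*w*cos(w)/3 + 13*sin(w)/3.
Check: d/dw[-4*w**2*sin(w)/3 - 8*w*cos(w)/3 + 13*sin(w)/3] = -4*w**2*cos(w)/3 + 5*cos(w)/3 = G'(w).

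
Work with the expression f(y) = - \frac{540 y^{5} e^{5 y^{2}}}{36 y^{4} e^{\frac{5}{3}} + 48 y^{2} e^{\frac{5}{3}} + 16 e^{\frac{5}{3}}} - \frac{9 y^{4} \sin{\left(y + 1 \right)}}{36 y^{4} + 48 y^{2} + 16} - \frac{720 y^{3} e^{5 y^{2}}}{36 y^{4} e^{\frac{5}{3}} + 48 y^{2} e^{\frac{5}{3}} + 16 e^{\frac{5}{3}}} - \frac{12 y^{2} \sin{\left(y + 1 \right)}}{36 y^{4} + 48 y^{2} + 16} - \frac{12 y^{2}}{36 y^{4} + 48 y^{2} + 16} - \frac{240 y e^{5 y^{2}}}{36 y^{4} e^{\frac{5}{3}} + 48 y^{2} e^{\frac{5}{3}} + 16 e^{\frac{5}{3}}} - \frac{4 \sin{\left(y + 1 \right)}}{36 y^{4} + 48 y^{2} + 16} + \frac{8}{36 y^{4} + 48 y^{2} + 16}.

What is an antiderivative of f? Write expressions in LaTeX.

Integrate term by term and add the pieces.
Check: d/dy[\frac{4 y - 6 \left(3 y^{2} + 2\right) e^{5 y^{2} - \frac{5}{3}} + \left(3 y^{2} + 2\right) \cos{\left(y + 1 \right)}}{4 \left(3 y^{2} + 2\right)}] = \frac{- \frac{540 y^{5} e^{5 y^{2}}}{e^{\frac{5}{3}}} - 9 y^{4} \sin{\left(y + 1 \right)} - \frac{720 y^{3} e^{5 y^{2}}}{e^{\frac{5}{3}}} - 12 y^{2} \sin{\left(y + 1 \right)} - 12 y^{2} - \frac{240 y e^{5 y^{2}}}{e^{\frac{5}{3}}} - 4 \sin{\left(y + 1 \right)} + 8}{36 y^{4} + 48 y^{2} + 16}, which equals f(y).

An antiderivative is F(y) = \frac{4 y - 6 \left(3 y^{2} + 2\right) e^{5 y^{2} - \frac{5}{3}} + \left(3 y^{2} + 2\right) \cos{\left(y + 1 \right)}}{4 \left(3 y^{2} + 2\right)}.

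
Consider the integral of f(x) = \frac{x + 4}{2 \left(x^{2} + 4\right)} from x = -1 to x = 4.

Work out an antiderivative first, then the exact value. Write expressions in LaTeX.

Any candidate F(x) must reproduce f(x) exactly when differentiated.
F(x) = \frac{\log{\left(x^{2} + 4 \right)}}{4} + \operatorname{atan}{\left(\frac{x}{2} \right)} is an antiderivative of f.
Check: d/dx[\frac{\log{\left(x^{2} + 4 \right)}}{4} + \operatorname{atan}{\left(\frac{x}{2} \right)}] = \frac{x + 4}{2 x^{2} + 8}, which equals f(x).
F(4) = \frac{\log{\left(20 \right)}}{4} + \operatorname{atan}{\left(2 \right)}; F(-1) = - \operatorname{atan}{\left(\frac{1}{2} \right)} + \frac{\log{\left(5 \right)}}{4}.
Integral = F(4) - F(-1) = - \frac{\log{\left(5 \right)}}{4} + \operatorname{atan}{\left(\frac{1}{2} \right)} + \frac{\log{\left(20 \right)}}{4} + \operatorname{atan}{\left(2 \right)}.

Antiderivative: F(x) = \frac{\log{\left(x^{2} + 4 \right)}}{4} + \operatorname{atan}{\left(\frac{x}{2} \right)}; value = - \frac{\log{\left(5 \right)}}{4} + \operatorname{atan}{\left(\frac{1}{2} \right)} + \frac{\log{\left(20 \right)}}{4} + \operatorname{atan}{\left(2 \right)}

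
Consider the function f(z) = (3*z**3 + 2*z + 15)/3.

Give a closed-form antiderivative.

Differentiate the proposed F(z) back; it has to land on f(z) exactly.
Check: d/dz[z*(3*z**3 + 4*z + 60)/12] = z**3 + 2*z/3 + 5, which equals f(z).

An antiderivative is F(z) = z*(3*z**3 + 4*z + 60)/12.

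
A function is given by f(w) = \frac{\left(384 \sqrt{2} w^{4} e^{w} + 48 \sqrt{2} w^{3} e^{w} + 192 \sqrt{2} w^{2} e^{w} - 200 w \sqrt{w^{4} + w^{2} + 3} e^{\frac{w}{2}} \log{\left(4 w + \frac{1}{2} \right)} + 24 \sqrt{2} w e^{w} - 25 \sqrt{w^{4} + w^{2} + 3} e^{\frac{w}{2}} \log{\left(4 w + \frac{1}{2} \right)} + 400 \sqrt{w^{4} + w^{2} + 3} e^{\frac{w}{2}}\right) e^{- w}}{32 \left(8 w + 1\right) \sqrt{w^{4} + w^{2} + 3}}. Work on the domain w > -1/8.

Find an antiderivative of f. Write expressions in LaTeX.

An antiderivative is F(w) = \frac{3 \sqrt{\frac{w^{4}}{2} + \frac{w^{2}}{2} + \frac{3}{2}}}{2} + \frac{25 e^{- \frac{w}{2}} \log{\left(4 w + \frac{1}{2} \right)}}{16}.

An antiderivative F(w) passes only if d/dw[F] lands on f(w) exactly.
Check: d/dw[\frac{3 \sqrt{\frac{w^{4}}{2} + \frac{w^{2}}{2} + \frac{3}{2}}}{2} + \frac{25 e^{- \frac{w}{2}} \log{\left(4 w + \frac{1}{2} \right)}}{16}] = \frac{384 \sqrt{2} w^{4} e^{w} + 48 \sqrt{2} w^{3} e^{w} + 192 \sqrt{2} w^{2} e^{w} - 200 w \sqrt{w^{4} + w^{2} + 3} e^{\frac{w}{2}} \log{\left(4 w + \frac{1}{2} \right)} + 24 \sqrt{2} w e^{w} - 25 \sqrt{w^{4} + w^{2} + 3} e^{\frac{w}{2}} \log{\left(4 w + \frac{1}{2} \right)} + 400 \sqrt{w^{4} + w^{2} + 3} e^{\frac{w}{2}}}{256 w \sqrt{w^{4} + w^{2} + 3} e^{w} + 32 \sqrt{w^{4} + w^{2} + 3} e^{w}}, which equals f(w).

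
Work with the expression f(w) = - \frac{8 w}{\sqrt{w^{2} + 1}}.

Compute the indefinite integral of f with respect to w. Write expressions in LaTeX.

F(w) = - 4 \sqrt{4 w^{2} + 4} + C

f matches the chain-rule pattern g'(h)*h' with inner function h(w) = 4 w^{2} + 4; substituting u = h(w) collapses the integral.
Check: d/dw[- 4 \sqrt{4 w^{2} + 4}] = - \frac{8 w}{\sqrt{w^{2} + 1}} = f(w).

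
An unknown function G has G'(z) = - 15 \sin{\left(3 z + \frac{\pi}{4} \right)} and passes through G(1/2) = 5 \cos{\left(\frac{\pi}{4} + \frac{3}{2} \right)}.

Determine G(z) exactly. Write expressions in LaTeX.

G(z) = 5 \cos{\left(3 z + \frac{\pi}{4} \right)}

Since d/dz undoes antidifferentiation here, G(z) must give back the stated G'(z).
A general antiderivative is 5 \cos{\left(3 z + \frac{\pi}{4} \right)} + C.
The condition gives C = 5 \cos{\left(\frac{\pi}{4} + \frac{3}{2} \right)} - (5 \cos{\left(\frac{\pi}{4} + \frac{3}{2} \right)}) = 0.
So G(z) = 5 \cos{\left(3 z + \frac{\pi}{4} \right)}.
Check: d/dz[5 \cos{\left(3 z + \frac{\pi}{4} \right)}] = - 15 \sin{\left(3 z + \frac{\pi}{4} \right)} = G'(z).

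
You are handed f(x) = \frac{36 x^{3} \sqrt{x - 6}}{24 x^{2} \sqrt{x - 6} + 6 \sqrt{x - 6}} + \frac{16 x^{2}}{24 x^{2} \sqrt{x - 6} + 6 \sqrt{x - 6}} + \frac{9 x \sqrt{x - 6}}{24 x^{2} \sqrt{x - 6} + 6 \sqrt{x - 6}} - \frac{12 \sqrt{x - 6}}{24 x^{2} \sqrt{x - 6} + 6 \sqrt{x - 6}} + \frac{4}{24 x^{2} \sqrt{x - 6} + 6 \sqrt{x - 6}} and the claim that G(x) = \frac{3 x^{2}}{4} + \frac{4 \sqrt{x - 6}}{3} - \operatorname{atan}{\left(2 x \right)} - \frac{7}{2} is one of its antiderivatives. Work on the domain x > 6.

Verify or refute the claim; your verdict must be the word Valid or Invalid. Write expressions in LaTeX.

d/dx[G] = \frac{36 x^{3} \sqrt{x - 6} + 16 x^{2} + 9 x \sqrt{x - 6} - 12 \sqrt{x - 6} + 4}{24 x^{2} \sqrt{x - 6} + 6 \sqrt{x - 6}}
This equals f(x) exactly, so the claim holds.

Valid. The derivative of G reproduces f.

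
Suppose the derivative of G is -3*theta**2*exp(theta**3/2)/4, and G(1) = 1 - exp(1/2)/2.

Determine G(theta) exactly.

G(theta) = 1 - exp(theta**3/2)/2

The substitution u = theta**3/2 works: G'(theta) is exactly (dG/du)*(du/dtheta) for that inner function.
A general antiderivative is -exp(theta**3/2)/2 + C.
The condition gives C = 1 - exp(1/2)/2 - (-exp(1/2)/2) = 1.
So G(theta) = 1 - exp(theta**3/2)/2.
Check: d/dtheta[1 - exp(theta**3/2)/2] = -3*theta**2*exp(theta**3/2)/4 = G'(theta).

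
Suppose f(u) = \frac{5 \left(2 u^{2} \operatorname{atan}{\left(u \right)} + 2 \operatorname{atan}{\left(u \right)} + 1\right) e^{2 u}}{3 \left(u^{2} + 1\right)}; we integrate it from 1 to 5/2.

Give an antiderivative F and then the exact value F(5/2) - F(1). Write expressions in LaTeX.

Antiderivative: F(u) = \frac{5 e^{2 u} \operatorname{atan}{\left(u \right)}}{3}; value = - \frac{5 \pi e^{2}}{12} + \frac{5 e^{5} \operatorname{atan}{\left(\frac{5}{2} \right)}}{3}

Recognize the product-rule pattern: f = v'r + vr' with v = \frac{5 \operatorname{atan}{\left(u \right)}}{3}, r = e^{2 u}, so integration by parts undoes it.
F(u) = \frac{5 e^{2 u} \operatorname{atan}{\left(u \right)}}{3} is an antiderivative of f.
Check: d/du[\frac{5 e^{2 u} \operatorname{atan}{\left(u \right)}}{3}] = \frac{10 u^{2} e^{2 u} \operatorname{atan}{\left(u \right)} + 10 e^{2 u} \operatorname{atan}{\left(u \right)} + 5 e^{2 u}}{3 u^{2} + 3}, which equals f(u).
F(5/2) = \frac{5 e^{5} \operatorname{atan}{\left(\frac{5}{2} \right)}}{3}; F(1) = \frac{5 \pi e^{2}}{12}.
Integral = F(5/2) - F(1) = - \frac{5 \pi e^{2}}{12} + \frac{5 e^{5} \operatorname{atan}{\left(\frac{5}{2} \right)}}{3}.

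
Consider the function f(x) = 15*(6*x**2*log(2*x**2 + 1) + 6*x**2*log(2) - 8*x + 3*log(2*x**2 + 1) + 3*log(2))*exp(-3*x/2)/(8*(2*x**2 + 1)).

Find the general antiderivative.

F(x) = (-15*log(2*x**2 + 1) - 15*log(2))*exp(-3*x/2)/4 + C

Recognize the product-rule pattern: f = u'v + uv' with u = -15*exp(-3*x/2)/4, v = log(4*x**2 + 2), so integration by parts undoes it.
Check: d/dx[(-15*log(2*x**2 + 1) - 15*log(2))*exp(-3*x/2)/4] = (90*x**2*log(2*x**2 + 1) + 90*x**2*log(2) - 120*x + 45*log(2*x**2 + 1) + 45*log(2))/(16*x**2*exp(3*x/2) + 8*exp(3*x/2)), which equals f(x).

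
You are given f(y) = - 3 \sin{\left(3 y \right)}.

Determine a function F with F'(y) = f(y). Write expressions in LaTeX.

Any candidate F(y) must reproduce f(y) exactly when differentiated.
Check: d/dy[\cos{\left(3 y \right)}] = - 3 \sin{\left(3 y \right)} = f(y).

An antiderivative is F(y) = \cos{\left(3 y \right)}.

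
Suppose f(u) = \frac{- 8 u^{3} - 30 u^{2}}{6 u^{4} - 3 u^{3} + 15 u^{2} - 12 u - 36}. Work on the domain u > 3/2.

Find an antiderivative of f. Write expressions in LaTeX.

Factor the denominator (3 \left(u + 1\right) \left(2 u - 3\right) \left(u^{2} + 4\right)) and decompose: f = - \frac{8 \left(29 u + 181\right)}{375 \left(u^{2} + 4\right)} - \frac{252}{125 \left(2 u - 3\right)} + \frac{22}{75 \left(u + 1\right)}; each piece integrates to a log, atan, or power term.
Check: d/du[- \frac{2 \left(189 \log{\left(u - \frac{3}{2} \right)} - 55 \log{\left(u + 1 \right)} + 58 \log{\left(u^{2} + 4 \right)} + 362 \operatorname{atan}{\left(\frac{u}{2} \right)}\right)}{375}] = \frac{- 8 u^{3} - 30 u^{2}}{6 u^{4} - 3 u^{3} + 15 u^{2} - 12 u - 36} = f(u).

An antiderivative is F(u) = - \frac{2 \left(189 \log{\left(u - \frac{3}{2} \right)} - 55 \log{\left(u + 1 \right)} + 58 \log{\left(u^{2} + 4 \right)} + 362 \operatorname{atan}{\left(\frac{u}{2} \right)}\right)}{375}.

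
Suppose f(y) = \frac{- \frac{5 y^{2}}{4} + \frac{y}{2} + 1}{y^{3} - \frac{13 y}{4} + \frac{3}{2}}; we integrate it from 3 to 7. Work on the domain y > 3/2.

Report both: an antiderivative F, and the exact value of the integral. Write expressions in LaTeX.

Factor the denominator (\left(y + 2\right) \left(2 y - 3\right) \left(2 y - 1\right)) and decompose: f = - \frac{3}{4 \left(2 y - 1\right)} - \frac{17}{28 \left(2 y - 3\right)} - \frac{4}{7 \left(y + 2\right)}; each piece integrates to a log, atan, or power term.
F(y) = - \frac{17 \log{\left(y - \frac{3}{2} \right)} + 21 \log{\left(y - \frac{1}{2} \right)} + 32 \log{\left(y + 2 \right)}}{56} is an antiderivative of f.
Check: d/dy[- \frac{17 \log{\left(y - \frac{3}{2} \right)} + 21 \log{\left(y - \frac{1}{2} \right)} + 32 \log{\left(y + 2 \right)}}{56}] = \frac{- 5 y^{2} + 2 y + 4}{4 y^{3} - 13 y + 6}, which equals f(y).
F(7) = - \frac{4 \log{\left(9 \right)}}{7} - \frac{3 \log{\left(\frac{13}{2} \right)}}{8} - \frac{17 \log{\left(\frac{11}{2} \right)}}{56}; F(3) = - \frac{4 \log{\left(5 \right)}}{7} - \frac{3 \log{\left(\frac{5}{2} \right)}}{8} - \frac{17 \log{\left(\frac{3}{2} \right)}}{56}.
Integral = F(7) - F(3) = - \frac{4 \log{\left(9 \right)}}{7} - \frac{3 \log{\left(\frac{13}{2} \right)}}{8} - \frac{17 \log{\left(\frac{11}{2} \right)}}{56} + \frac{17 \log{\left(\frac{3}{2} \right)}}{56} + \frac{3 \log{\left(\frac{5}{2} \right)}}{8} + \frac{4 \log{\left(5 \right)}}{7}.

Antiderivative: F(y) = - \frac{17 \log{\left(y - \frac{3}{2} \right)} + 21 \log{\left(y - \frac{1}{2} \right)} + 32 \log{\left(y + 2 \right)}}{56}; value = - \frac{4 \log{\left(9 \right)}}{7} - \frac{3 \log{\left(\frac{13}{2} \right)}}{8} - \frac{17 \log{\left(\frac{11}{2} \right)}}{56} + \frac{17 \log{\left(\frac{3}{2} \right)}}{56} + \frac{3 \log{\left(\frac{5}{2} \right)}}{8} + \frac{4 \log{\left(5 \right)}}{7}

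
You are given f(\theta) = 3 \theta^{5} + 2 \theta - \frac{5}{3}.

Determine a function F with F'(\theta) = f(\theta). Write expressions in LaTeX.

The integrand splits into summands that can be handled one at a time.
Check: d/d\theta[\frac{\theta^{6}}{2} + \theta^{2} - \frac{5 \theta}{3}] = 3 \theta^{5} + 2 \theta - \frac{5}{3} = f(\theta).

An antiderivative is F(\theta) = \frac{\theta^{6}}{2} + \theta^{2} - \frac{5 \theta}{3}.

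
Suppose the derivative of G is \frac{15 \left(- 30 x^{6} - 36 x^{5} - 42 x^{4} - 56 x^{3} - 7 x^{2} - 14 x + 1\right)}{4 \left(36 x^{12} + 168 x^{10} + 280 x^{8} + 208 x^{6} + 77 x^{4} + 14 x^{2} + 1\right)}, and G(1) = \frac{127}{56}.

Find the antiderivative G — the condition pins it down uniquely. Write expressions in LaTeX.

G(x) = \frac{48 x^{6} + 112 x^{4} + 56 x^{2} + 15 x + 23}{4 \left(3 x^{2} + 1\right) \left(2 x^{4} + 4 x^{2} + 1\right)}

A first test for any G(x): its x-derivative must equal the given G'(x).
A general antiderivative is - \frac{5 \left(- \frac{3 x}{2} - \frac{3}{2}\right)}{2 \left(3 x^{2} + 1\right) \left(2 x^{4} + 4 x^{2} + 1\right)} + C.
The condition gives C = \frac{127}{56} - (\frac{15}{56}) = 2.
So G(x) = \frac{48 x^{6} + 112 x^{4} + 56 x^{2} + 15 x + 23}{4 \left(3 x^{2} + 1\right) \left(2 x^{4} + 4 x^{2} + 1\right)}.
Check: d/dx[\frac{48 x^{6} + 112 x^{4} + 56 x^{2} + 15 x + 23}{4 \left(3 x^{2} + 1\right) \left(2 x^{4} + 4 x^{2} + 1\right)}] = \frac{- 450 x^{6} - 540 x^{5} - 630 x^{4} - 840 x^{3} - 105 x^{2} - 210 x + 15}{144 x^{12} + 672 x^{10} + 1120 x^{8} + 832 x^{6} + 308 x^{4} + 56 x^{2} + 4}, which equals G'(x).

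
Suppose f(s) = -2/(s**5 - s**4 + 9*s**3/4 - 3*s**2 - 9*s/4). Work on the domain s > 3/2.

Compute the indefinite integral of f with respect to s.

F(s) = 8*log(s)/9 - 8*log(s - 3/2)/63 - 8*log(s + 1/2)/13 - 20*log(s**2 + 3)/273 - 32*sqrt(3)*atan(sqrt(3)*s/3)/819 + C

The denominator factors as s*(2*s - 3)*(2*s + 1)*(s**2 + 3); partial fractions split f into directly integrable pieces: -8*(5*s + 4)/(273*(s**2 + 3)) - 16/(13*(2*s + 1)) - 16/(63*(2*s - 3)) + 8/(9*s).
Check: d/ds[8*log(s)/9 - 8*log(s - 3/2)/63 - 8*log(s + 1/2)/13 - 20*log(s**2 + 3)/273 - 32*sqrt(3)*atan(sqrt(3)*s/3)/819] = -8/(4*s**5 - 4*s**4 + 9*s**3 - 12*s**2 - 9*s), which equals f(s).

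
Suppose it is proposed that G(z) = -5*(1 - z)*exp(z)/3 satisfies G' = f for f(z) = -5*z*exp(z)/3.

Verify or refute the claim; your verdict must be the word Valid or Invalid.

Invalid: d/dz[G] - f = 10*z*exp(z)/3, which is not 0.

d/dz[G] = 5*z*exp(z)/3
d/dz[G] - f(z) = 10*z*exp(z)/3 != 0.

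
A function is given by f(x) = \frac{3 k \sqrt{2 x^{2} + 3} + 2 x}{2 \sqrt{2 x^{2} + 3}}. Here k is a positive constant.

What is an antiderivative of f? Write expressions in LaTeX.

Any candidate F(x) must reproduce f(x) exactly when differentiated.
Check: d/dx[\frac{3 k x + \sqrt{2 x^{2} + 3}}{2}] = \frac{3 k \sqrt{2 x^{2} + 3} + 2 x}{2 \sqrt{2 x^{2} + 3}} = f(x).

An antiderivative is F(x) = \frac{3 k x + \sqrt{2 x^{2} + 3}}{2}.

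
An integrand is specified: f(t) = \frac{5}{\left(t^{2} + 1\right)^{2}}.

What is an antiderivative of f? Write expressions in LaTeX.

A candidate is checked by its d/dt: the result must match f(t).
Check: d/dt[\frac{5 t}{2 t^{2} + 2} + \frac{5 \operatorname{atan}{\left(t \right)}}{2}] = \frac{5}{t^{4} + 2 t^{2} + 1}, which equals f(t).

An antiderivative is F(t) = \frac{5 t}{2 t^{2} + 2} + \frac{5 \operatorname{atan}{\left(t \right)}}{2}.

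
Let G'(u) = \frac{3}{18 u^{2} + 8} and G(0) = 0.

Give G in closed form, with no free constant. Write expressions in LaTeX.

G(u) = \frac{\operatorname{atan}{\left(\frac{3 u}{2} \right)}}{4}

For G(u) to be correct, d/du[G] must agree with the stated G'(u) identically.
A general antiderivative is \frac{\operatorname{atan}{\left(\frac{3 u}{2} \right)}}{4} + C.
The condition gives C = 0 - (0) = 0.
So G(u) = \frac{\operatorname{atan}{\left(\frac{3 u}{2} \right)}}{4}.
Check: d/du[\frac{\operatorname{atan}{\left(\frac{3 u}{2} \right)}}{4}] = \frac{3}{18 u^{2} + 8} = G'(u).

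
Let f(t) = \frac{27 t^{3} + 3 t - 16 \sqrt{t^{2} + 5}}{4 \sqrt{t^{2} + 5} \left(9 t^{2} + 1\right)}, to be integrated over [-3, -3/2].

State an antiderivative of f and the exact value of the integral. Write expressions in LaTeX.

A candidate is checked by its d/dt: the result must match f(t).
F(t) = - \frac{- 9 \sqrt{t^{2} + 5} + 16 \operatorname{atan}{\left(3 t \right)}}{12} is an antiderivative of f.
Check: d/dt[- \frac{- 9 \sqrt{t^{2} + 5} + 16 \operatorname{atan}{\left(3 t \right)}}{12}] = \frac{27 t^{3} + 3 t - 16 \sqrt{t^{2} + 5}}{36 t^{2} \sqrt{t^{2} + 5} + 4 \sqrt{t^{2} + 5}}, which equals f(t).
F(-3/2) = \frac{4 \operatorname{atan}{\left(\frac{9}{2} \right)}}{3} + \frac{3 \sqrt{29}}{8}; F(-3) = \frac{4 \operatorname{atan}{\left(9 \right)}}{3} + \frac{3 \sqrt{14}}{4}.
Integral = F(-3/2) - F(-3) = - \frac{3 \sqrt{14}}{4} - \frac{4 \operatorname{atan}{\left(9 \right)}}{3} + \frac{4 \operatorname{atan}{\left(\frac{9}{2} \right)}}{3} + \frac{3 \sqrt{29}}{8}.

Antiderivative: F(t) = - \frac{- 9 \sqrt{t^{2} + 5} + 16 \operatorname{atan}{\left(3 t \right)}}{12}; value = - \frac{3 \sqrt{14}}{4} - \frac{4 \operatorname{atan}{\left(9 \right)}}{3} + \frac{4 \operatorname{atan}{\left(\frac{9}{2} \right)}}{3} + \frac{3 \sqrt{29}}{8}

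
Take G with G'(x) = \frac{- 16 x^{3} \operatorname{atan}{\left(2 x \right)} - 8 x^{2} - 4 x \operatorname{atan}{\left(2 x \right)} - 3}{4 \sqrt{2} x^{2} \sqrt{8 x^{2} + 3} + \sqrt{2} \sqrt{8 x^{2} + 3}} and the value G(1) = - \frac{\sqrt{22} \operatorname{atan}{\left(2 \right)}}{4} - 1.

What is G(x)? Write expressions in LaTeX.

G(x) = - \frac{\sqrt{4 x^{2} + \frac{3}{2}} \operatorname{atan}{\left(2 x \right)}}{2} - 1

G'(x) has the shape u'v + uv' for u = - \frac{\sqrt{4 x^{2} + \frac{3}{2}}}{2} and v = \operatorname{atan}{\left(2 x \right)} — it is the derivative of the product u*v.
A general antiderivative is - \frac{\sqrt{4 x^{2} + \frac{3}{2}} \operatorname{atan}{\left(2 x \right)}}{2} + C.
The condition gives C = - \frac{\sqrt{22} \operatorname{atan}{\left(2 \right)}}{4} - 1 - (- \frac{\sqrt{22} \operatorname{atan}{\left(2 \right)}}{4}) = -1.
So G(x) = - \frac{\sqrt{4 x^{2} + \frac{3}{2}} \operatorname{atan}{\left(2 x \right)}}{2} - 1.
Check: d/dx[- \frac{\sqrt{4 x^{2} + \frac{3}{2}} \operatorname{atan}{\left(2 x \right)}}{2} - 1] = \frac{- 16 x^{3} \operatorname{atan}{\left(2 x \right)} - 8 x^{2} - 4 x \operatorname{atan}{\left(2 x \right)} - 3}{4 \sqrt{2} x^{2} \sqrt{8 x^{2} + 3} + \sqrt{2} \sqrt{8 x^{2} + 3}} = G'(x).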